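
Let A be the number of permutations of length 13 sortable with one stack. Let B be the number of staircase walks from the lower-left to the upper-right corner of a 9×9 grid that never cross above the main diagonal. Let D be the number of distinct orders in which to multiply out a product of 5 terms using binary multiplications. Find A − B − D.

Stack-sortable permutations are exactly the 231-avoiding ones, counted by C_n; here n = 13. So A = C_13 = 742900.
Monotone paths in an n×n grid that stay weakly below the diagonal are counted by C_n; here n = 9. So B = C_9 = 4862.
Ways to associate a product of 5 factors correspond to binary trees on 5 leaves, so the count is C_4. So D = C_4 = 14.
A − B − D = 742900 − 4862 − 14 = 738024.

738024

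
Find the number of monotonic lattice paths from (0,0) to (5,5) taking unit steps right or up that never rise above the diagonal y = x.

42

Monotone paths in an n×n grid that stay weakly below the diagonal are counted by C_n; here n = 5.
C_5 = C(10,5)/6 = 252/6 = 42.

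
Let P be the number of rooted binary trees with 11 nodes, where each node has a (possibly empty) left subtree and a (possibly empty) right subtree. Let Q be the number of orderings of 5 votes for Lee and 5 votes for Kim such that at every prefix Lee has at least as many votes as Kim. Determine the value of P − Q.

Rooted binary trees with 11 nodes (each child slot possibly empty) number C_11. So P = C_11 = 58786.
Reading a vote for the leader as '(' and for the other as ')' turns such a sequence into a balanced string of 5 pairs, so the count is C_5. So Q = C_5 = 42.
P − Q = 58786 − 42 = 58744.

58744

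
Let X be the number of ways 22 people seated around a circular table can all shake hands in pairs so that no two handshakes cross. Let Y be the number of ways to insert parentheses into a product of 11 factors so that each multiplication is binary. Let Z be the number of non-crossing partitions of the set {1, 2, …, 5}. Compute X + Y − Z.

With 22 = 2·11 people, non-crossing handshake pairings are non-crossing perfect matchings on a circle, counted by C_11. So X = C_11 = 58786.
Parenthesizations of m factors correspond to full binary trees with m leaves, counted by C_{m−1}; m = 11 gives C_10. So Y = C_10 = 16796.
The non-crossing partitions of [5] form a lattice of size C_5. So Z = C_5 = 42.
X + Y − Z = 58786 + 16796 − 42 = 75540.

75540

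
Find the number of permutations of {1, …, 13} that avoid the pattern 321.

For any fixed pattern of length 3, the pattern-avoiding permutations of [13] number C_13.
C_13 = C(26,13)/14 = 10400600/14 = 742900.

742900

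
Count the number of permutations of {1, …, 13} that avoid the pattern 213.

For any fixed pattern of length 3, the pattern-avoiding permutations of [13] number C_13.
C_13 = C(26,13)/14 = 10400600/14 = 742900.

742900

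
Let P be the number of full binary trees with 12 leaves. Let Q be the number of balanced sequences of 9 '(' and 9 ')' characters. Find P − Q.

53924

A full binary tree with L leaves has L−1 internal nodes and is counted by C_{L−1}; L = 12 gives C_11. So P = C_11 = 58786.
A balanced arrangement of 9 bracket pairs is a Dyck word of semilength 9, so the count is C_9. So Q = C_9 = 4862.
P − Q = 58786 − 4862 = 53924.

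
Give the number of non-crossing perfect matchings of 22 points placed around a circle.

Pairing 22 circle points by 11 non-crossing chords gives C_11 matchings.
C_11 = C(22,11)/12 = 705432/12 = 58786.

58786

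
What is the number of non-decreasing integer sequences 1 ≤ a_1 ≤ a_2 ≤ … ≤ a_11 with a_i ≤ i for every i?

Weakly increasing sequences with a_i ≤ i biject with Dyck paths of semilength 11, so there are C_11.
C_11 = C(22,11)/12 = 705432/12 = 58786.

58786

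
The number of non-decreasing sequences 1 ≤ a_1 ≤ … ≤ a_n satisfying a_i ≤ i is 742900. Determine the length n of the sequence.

13

Such sub-staircase sequences of length n are counted by C_n, and C_13 = 742900.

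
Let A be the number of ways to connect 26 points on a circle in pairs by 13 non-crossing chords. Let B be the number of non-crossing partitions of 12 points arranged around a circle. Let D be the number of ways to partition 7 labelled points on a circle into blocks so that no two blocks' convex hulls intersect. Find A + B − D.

Non-crossing perfect matchings of 2n points on a circle are counted by C_n; with 26 points, n = 13. So A = C_13 = 742900.
The non-crossing partitions of [12] form a lattice of size C_12. So B = C_12 = 208012.
Non-crossing partitions of an n-element set are counted by C_n; here n = 7. So D = C_7 = 429.
A + B − D = 742900 + 208012 − 429 = 950483.

950483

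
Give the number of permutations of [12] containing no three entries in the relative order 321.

Permutations of [n] avoiding any single length-3 pattern are counted by C_n; here n = 12.
C_12 = C(24,12)/13 = 2704156/13 = 208012.

208012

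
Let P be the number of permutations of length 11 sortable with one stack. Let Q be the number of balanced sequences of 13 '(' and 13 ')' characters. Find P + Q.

801686

By Knuth's characterisation, the stack-sortable permutations of length 11 are the 231-avoiders, numbering C_11. So P = C_11 = 58786.
Balanced strings of n pairs of brackets are counted by C_n; here n = 13. So Q = C_13 = 742900.
P + Q = 58786 + 742900 = 801686.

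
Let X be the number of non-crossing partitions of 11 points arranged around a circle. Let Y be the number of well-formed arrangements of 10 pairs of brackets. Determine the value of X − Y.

41990

Non-crossing partitions of an n-element set are counted by C_n; here n = 11. So X = C_11 = 58786.
With 10 pairs the number of balanced bracket strings is the Catalan number C_10. So Y = C_10 = 16796.
X − Y = 58786 − 16796 = 41990.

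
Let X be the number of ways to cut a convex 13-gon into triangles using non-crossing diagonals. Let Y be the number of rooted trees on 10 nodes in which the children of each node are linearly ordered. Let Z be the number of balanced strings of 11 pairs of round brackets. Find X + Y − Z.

The number of triangulations of a 13-gon is the Catalan number C_11 (index = sides − 2). So X = C_11 = 58786.
Rooted ordered (plane) trees on m nodes have m−1 edges and are counted by C_{m−1}; m = 10 gives C_9. So Y = C_9 = 4862.
Balanced strings of n pairs of brackets are counted by C_n; here n = 11. So Z = C_11 = 58786.
X + Y − Z = 58786 + 4862 − 58786 = 4862.

4862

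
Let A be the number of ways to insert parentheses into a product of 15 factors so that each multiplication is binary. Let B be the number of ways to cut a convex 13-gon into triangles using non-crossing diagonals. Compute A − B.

2615654

Parenthesizations of m factors correspond to full binary trees with m leaves, counted by C_{m−1}; m = 15 gives C_14. So A = C_14 = 2674440.
Triangulations of a convex m-gon are counted by C_{m−2}; with m = 13 this is C_11. So B = C_11 = 58786.
A − B = 2674440 − 58786 = 2615654.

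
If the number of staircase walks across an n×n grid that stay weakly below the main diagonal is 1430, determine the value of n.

Such diagonal-avoiding paths in an n×n grid are counted by C_n, and C_8 = 1430.

8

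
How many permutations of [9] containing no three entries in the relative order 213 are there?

For any fixed pattern of length 3, the pattern-avoiding permutations of [9] number C_9.
C_9 = C(18,9)/10 = 48620/10 = 4862.

4862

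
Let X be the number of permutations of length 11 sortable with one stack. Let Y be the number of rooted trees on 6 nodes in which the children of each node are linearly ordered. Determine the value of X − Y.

58744

By Knuth's characterisation, the stack-sortable permutations of length 11 are the 231-avoiders, numbering C_11. So X = C_11 = 58786.
Rooted ordered (plane) trees on m nodes have m−1 edges and are counted by C_{m−1}; m = 6 gives C_5. So Y = C_5 = 42.
X − Y = 58786 − 42 = 58744.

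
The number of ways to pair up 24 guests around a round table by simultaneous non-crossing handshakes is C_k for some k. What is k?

12

With 24 = 2·12 people, non-crossing handshake pairings are non-crossing perfect matchings on a circle, counted by C_12.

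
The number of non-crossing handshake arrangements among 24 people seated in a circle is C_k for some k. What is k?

With 24 = 2·12 people, non-crossing handshake pairings are non-crossing perfect matchings on a circle, counted by C_12.

12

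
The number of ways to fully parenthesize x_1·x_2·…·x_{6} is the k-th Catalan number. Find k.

Parenthesizations of m factors correspond to full binary trees with m leaves, counted by C_{m−1}; m = 6 gives C_5.

5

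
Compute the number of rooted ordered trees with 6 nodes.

Rooted ordered (plane) trees on m nodes have m−1 edges and are counted by C_{m−1}; m = 6 gives C_5.
C_5 = C(10,5)/6 = 252/6 = 42.

42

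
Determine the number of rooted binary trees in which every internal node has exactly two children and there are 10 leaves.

4862

A full binary tree with L leaves has L−1 internal nodes and is counted by C_{L−1}; L = 10 gives C_9.
C_9 = C(18,9)/10 = 48620/10 = 4862.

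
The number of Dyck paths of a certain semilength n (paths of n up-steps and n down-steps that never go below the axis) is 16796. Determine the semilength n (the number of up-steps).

10

Dyck paths of semilength n are counted by C_n; 16796 = C_10.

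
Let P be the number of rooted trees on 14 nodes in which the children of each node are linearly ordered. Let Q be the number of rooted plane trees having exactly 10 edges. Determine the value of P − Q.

726104

Rooted ordered (plane) trees on m nodes have m−1 edges and are counted by C_{m−1}; m = 14 gives C_13. So P = C_13 = 742900.
Rooted ordered trees with n edges are counted by C_n; here n = 10. So Q = C_10 = 16796.
P − Q = 742900 − 16796 = 726104.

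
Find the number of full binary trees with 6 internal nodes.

The number of full binary trees on 6 internal nodes is the Catalan number C_6.
C_6 = C(12,6)/7 = 924/7 = 132.

132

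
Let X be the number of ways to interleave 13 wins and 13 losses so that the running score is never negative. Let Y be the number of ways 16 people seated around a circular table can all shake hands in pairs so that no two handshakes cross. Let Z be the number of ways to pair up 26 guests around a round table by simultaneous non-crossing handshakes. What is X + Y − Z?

Reading a vote for the leader as '(' and for the other as ')' turns such a sequence into a balanced string of 13 pairs, so the count is C_13. So X = C_13 = 742900.
With 16 = 2·8 people, non-crossing handshake pairings are non-crossing perfect matchings on a circle, counted by C_8. So Y = C_8 = 1430.
Non-crossing handshake pairings of 2n people are counted by C_n; 26 people gives n = 13. So Z = C_13 = 742900.
X + Y − Z = 742900 + 1430 − 742900 = 1430.

1430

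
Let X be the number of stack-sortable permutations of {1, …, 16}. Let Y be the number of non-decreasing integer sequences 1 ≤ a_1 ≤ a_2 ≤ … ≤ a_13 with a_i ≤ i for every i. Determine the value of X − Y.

34614770

By Knuth's characterisation, the stack-sortable permutations of length 16 are the 231-avoiders, numbering C_16. So X = C_16 = 35357670.
Weakly increasing sequences with a_i ≤ i biject with Dyck paths of semilength 13, so there are C_13. So Y = C_13 = 742900.
X − Y = 35357670 − 742900 = 34614770.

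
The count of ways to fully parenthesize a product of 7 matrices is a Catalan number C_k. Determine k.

6

Ways to associate a product of 7 factors correspond to binary trees on 7 leaves, so the count is C_6.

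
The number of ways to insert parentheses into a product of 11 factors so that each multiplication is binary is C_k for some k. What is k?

10

Parenthesizations of m factors correspond to full binary trees with m leaves, counted by C_{m−1}; m = 11 gives C_10.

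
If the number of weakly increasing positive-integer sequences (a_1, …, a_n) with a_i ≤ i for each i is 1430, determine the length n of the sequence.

Such sub-staircase sequences of length n are counted by C_n. The Catalan number equal to 1430 is C_8.

8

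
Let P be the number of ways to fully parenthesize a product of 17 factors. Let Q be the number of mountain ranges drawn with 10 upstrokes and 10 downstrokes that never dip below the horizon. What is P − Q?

Bracketing 17 factors into binary products is counted by C_{17−1} = C_16. So P = C_16 = 35357670.
A Dyck path with 10 up-steps and 10 down-steps has semilength 10, so there are C_10 of them. So Q = C_10 = 16796.
P − Q = 35357670 − 16796 = 35340874.

35340874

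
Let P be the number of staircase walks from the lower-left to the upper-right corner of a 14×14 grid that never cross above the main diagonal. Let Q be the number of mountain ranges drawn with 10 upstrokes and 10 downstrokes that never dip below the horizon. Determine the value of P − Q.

Sub-diagonal monotone paths from (0,0) to (14,14) biject with Dyck paths of semilength 14, giving C_14. So P = C_14 = 2674440.
Dyck paths of semilength n (length 2n) are counted by C_n; here n = 10. So Q = C_10 = 16796.
P − Q = 2674440 − 16796 = 2657644.

2657644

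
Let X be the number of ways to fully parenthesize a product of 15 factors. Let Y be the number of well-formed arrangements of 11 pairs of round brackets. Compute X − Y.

2615654

Parenthesizations of m factors correspond to full binary trees with m leaves, counted by C_{m−1}; m = 15 gives C_14. So X = C_14 = 2674440.
Balanced strings of n pairs of brackets are counted by C_n; here n = 11. So Y = C_11 = 58786.
X − Y = 2674440 − 58786 = 2615654.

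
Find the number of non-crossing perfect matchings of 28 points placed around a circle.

Pairing 28 circle points by 14 non-crossing chords gives C_14 matchings.
C_14 = C(28,14)/15 = 40116600/15 = 2674440.

2674440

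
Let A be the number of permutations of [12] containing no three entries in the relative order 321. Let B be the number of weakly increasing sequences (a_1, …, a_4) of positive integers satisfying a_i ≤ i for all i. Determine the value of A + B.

208026

For any fixed pattern of length 3, the pattern-avoiding permutations of [12] number C_12. So A = C_12 = 208012.
Such sub-staircase sequences of length n are counted by C_n; here n = 4. So B = C_4 = 14.
A + B = 208012 + 14 = 208026.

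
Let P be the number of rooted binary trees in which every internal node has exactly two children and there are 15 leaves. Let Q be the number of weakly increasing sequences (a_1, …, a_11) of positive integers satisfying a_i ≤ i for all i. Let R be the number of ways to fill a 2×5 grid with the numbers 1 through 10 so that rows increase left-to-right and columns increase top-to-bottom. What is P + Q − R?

2733184

A full binary tree with L leaves has L−1 internal nodes and is counted by C_{L−1}; L = 15 gives C_14. So P = C_14 = 2674440.
Weakly increasing sequences with a_i ≤ i biject with Dyck paths of semilength 11, so there are C_11. So Q = C_11 = 58786.
By the hook-length formula (or a Dyck-path bijection), SYT of shape 2×5 number C_5. So R = C_5 = 42.
P + Q − R = 2674440 + 58786 − 42 = 2733184.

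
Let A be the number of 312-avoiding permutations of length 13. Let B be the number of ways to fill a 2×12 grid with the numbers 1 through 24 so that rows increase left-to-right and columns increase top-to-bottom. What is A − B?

534888

Permutations of [n] avoiding any single length-3 pattern are counted by C_n; here n = 13. So A = C_13 = 742900.
Standard Young tableaux of shape 2×n are counted by C_n; here n = 12. So B = C_12 = 208012.
A − B = 742900 − 208012 = 534888.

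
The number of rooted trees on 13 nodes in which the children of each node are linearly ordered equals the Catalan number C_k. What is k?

A rooted plane tree on 13 nodes has 12 edges, and such trees are counted by C_12.

12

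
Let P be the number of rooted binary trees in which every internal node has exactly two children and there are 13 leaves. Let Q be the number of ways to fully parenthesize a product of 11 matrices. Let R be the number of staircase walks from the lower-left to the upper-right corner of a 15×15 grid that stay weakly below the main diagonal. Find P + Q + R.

9919653

Full binary trees with 13 leaves have 13−1 = 12 internal nodes, so there are C_12 of them. So P = C_12 = 208012.
Parenthesizations of m factors correspond to full binary trees with m leaves, counted by C_{m−1}; m = 11 gives C_10. So Q = C_10 = 16796.
Sub-diagonal monotone paths from (0,0) to (15,15) biject with Dyck paths of semilength 15, giving C_15. So R = C_15 = 9694845.
P + Q + R = 208012 + 16796 + 9694845 = 9919653.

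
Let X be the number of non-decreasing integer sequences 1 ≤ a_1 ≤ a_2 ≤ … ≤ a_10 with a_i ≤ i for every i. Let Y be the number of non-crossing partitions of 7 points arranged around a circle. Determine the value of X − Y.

16367

Such sub-staircase sequences of length n are counted by C_n; here n = 10. So X = C_10 = 16796.
The non-crossing partitions of [7] form a lattice of size C_7. So Y = C_7 = 429.
X − Y = 16796 − 429 = 16367.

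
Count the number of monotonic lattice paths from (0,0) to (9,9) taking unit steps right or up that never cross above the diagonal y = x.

Sub-diagonal monotone paths from (0,0) to (9,9) biject with Dyck paths of semilength 9, giving C_9.
C_9 = C_8 · 2(2·8+1)/(8+2) = 1430 · 34/10 = 4862.

4862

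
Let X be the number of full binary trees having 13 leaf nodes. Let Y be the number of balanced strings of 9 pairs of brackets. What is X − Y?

203150

A full binary tree with L leaves has L−1 internal nodes and is counted by C_{L−1}; L = 13 gives C_12. So X = C_12 = 208012.
Balanced strings of n pairs of brackets are counted by C_n; here n = 9. So Y = C_9 = 4862.
X − Y = 208012 − 4862 = 203150.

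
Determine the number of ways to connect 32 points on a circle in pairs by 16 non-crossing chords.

Non-crossing perfect matchings of 2n points on a circle are counted by C_n; with 32 points, n = 16.
C_16 = C_15 · 2(2·15+1)/(15+2) = 9694845 · 62/17 = 35357670.

35357670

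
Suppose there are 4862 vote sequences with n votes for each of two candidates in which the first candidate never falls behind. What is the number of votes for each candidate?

Such ballot sequences with n votes each are counted by C_n, and C_9 = 4862.

9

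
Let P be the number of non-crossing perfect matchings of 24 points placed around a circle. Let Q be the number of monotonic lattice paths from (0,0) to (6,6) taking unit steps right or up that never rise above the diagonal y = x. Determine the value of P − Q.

Pairing 24 circle points by 12 non-crossing chords gives C_12 matchings. So P = C_12 = 208012.
Sub-diagonal monotone paths from (0,0) to (6,6) biject with Dyck paths of semilength 6, giving C_6. So Q = C_6 = 132.
P − Q = 208012 − 132 = 207880.

207880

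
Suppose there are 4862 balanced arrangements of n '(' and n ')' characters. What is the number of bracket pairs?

Balanced strings of n bracket-pairs are counted by C_n, and C_9 = 4862.

9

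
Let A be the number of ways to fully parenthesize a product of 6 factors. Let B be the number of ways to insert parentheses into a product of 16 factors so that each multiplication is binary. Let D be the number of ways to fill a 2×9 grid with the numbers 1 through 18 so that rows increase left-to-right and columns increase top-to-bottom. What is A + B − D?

9690025

Parenthesizations of m factors correspond to full binary trees with m leaves, counted by C_{m−1}; m = 6 gives C_5. So A = C_5 = 42.
Ways to associate a product of 16 factors correspond to binary trees on 16 leaves, so the count is C_15. So B = C_15 = 9694845.
Standard Young tableaux of shape 2×n are counted by C_n; here n = 9. So D = C_9 = 4862.
A + B − D = 42 + 9694845 − 4862 = 9690025.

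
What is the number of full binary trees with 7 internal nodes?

Full binary trees with n internal nodes are counted by C_n; here n = 7.
C_7 = C(14,7)/8 = 3432/8 = 429.

429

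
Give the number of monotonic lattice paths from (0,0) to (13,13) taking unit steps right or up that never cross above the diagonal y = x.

742900

Sub-diagonal monotone paths from (0,0) to (13,13) biject with Dyck paths of semilength 13, giving C_13.
C_13 = C_12 · 2(2·12+1)/(12+2) = 208012 · 50/14 = 742900.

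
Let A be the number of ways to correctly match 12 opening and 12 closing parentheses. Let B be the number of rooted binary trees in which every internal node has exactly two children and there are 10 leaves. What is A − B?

With 12 pairs the number of balanced bracket strings is the Catalan number C_12. So A = C_12 = 208012.
A full binary tree with L leaves has L−1 internal nodes and is counted by C_{L−1}; L = 10 gives C_9. So B = C_9 = 4862.
A − B = 208012 − 4862 = 203150.

203150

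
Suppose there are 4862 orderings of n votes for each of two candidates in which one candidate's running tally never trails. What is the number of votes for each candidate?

Such ballot sequences with n votes each are counted by C_n. Since C_9 = 4862, the index is 9.

9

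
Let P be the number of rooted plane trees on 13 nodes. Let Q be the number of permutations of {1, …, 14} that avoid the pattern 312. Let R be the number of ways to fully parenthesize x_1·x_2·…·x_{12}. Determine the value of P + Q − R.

2823666

A rooted plane tree on 13 nodes has 12 edges, and such trees are counted by C_12. So P = C_12 = 208012.
Permutations of [n] avoiding any single length-3 pattern are counted by C_n; here n = 14. So Q = C_14 = 2674440.
Ways to associate a product of 12 factors correspond to binary trees on 12 leaves, so the count is C_11. So R = C_11 = 58786.
P + Q − R = 208012 + 2674440 − 58786 = 2823666.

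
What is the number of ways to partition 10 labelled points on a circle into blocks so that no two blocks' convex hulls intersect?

16796

The non-crossing partitions of [10] form a lattice of size C_10.
C_10 = C(20,10)/11 = 184756/11 = 16796.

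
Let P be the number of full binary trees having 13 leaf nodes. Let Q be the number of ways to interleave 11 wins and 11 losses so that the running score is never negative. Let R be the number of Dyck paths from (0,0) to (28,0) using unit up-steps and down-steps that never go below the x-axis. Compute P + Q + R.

2941238

A full binary tree with L leaves has L−1 internal nodes and is counted by C_{L−1}; L = 13 gives C_12. So P = C_12 = 208012.
Ballot sequences with n votes each where one side never trails are Dyck words, counted by C_n; here n = 11. So Q = C_11 = 58786.
Dyck paths of semilength n (length 2n) are counted by C_n; here n = 14. So R = C_14 = 2674440.
P + Q + R = 208012 + 58786 + 2674440 = 2941238.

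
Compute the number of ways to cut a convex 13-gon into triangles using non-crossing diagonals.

The number of triangulations of a 13-gon is the Catalan number C_11 (index = sides − 2).
C_11 = C(22,11)/12 = 705432/12 = 58786.

58786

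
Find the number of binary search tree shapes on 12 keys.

208012

Binary trees (left/right distinguished) on n nodes are counted by C_n; here n = 12.
C_12 = C(24,12)/13 = 2704156/13 = 208012.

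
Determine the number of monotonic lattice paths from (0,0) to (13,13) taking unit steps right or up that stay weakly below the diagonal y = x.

742900

Monotone paths in an n×n grid that stay weakly below the diagonal are counted by C_n; here n = 13.
C_13 = 742900.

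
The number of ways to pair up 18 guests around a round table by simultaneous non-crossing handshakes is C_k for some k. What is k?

Non-crossing handshake pairings of 2n people are counted by C_n; 18 people gives n = 9.

9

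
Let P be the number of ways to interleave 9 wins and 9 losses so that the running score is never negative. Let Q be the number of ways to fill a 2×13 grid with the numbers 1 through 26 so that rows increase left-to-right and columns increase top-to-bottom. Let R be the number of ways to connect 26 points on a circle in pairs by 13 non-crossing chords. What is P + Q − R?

Ballot sequences with n votes each where one side never trails are Dyck words, counted by C_n; here n = 9. So P = C_9 = 4862.
Standard Young tableaux of shape 2×n are counted by C_n; here n = 13. So Q = C_13 = 742900.
Pairing 26 circle points by 13 non-crossing chords gives C_13 matchings. So R = C_13 = 742900.
P + Q − R = 4862 + 742900 − 742900 = 4862.

4862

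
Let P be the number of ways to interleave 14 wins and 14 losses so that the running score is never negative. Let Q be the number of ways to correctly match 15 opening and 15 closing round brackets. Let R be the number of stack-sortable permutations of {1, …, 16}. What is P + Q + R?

Ballot sequences with n votes each where one side never trails are Dyck words, counted by C_n; here n = 14. So P = C_14 = 2674440.
Balanced strings of n pairs of brackets are counted by C_n; here n = 15. So Q = C_15 = 9694845.
Stack-sortable permutations are exactly the 231-avoiding ones, counted by C_n; here n = 16. So R = C_16 = 35357670.
P + Q + R = 2674440 + 9694845 + 35357670 = 47726955.

47726955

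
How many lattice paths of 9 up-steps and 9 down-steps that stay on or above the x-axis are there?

4862

A Dyck path with 9 up-steps and 9 down-steps has semilength 9, so there are C_9 of them.
C_9 = C(18,9)/10 = 48620/10 = 4862.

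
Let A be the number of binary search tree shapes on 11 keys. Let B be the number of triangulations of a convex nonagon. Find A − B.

58357

There are C_n binary search tree shapes on n keys; with n = 11 that is C_11. So A = C_11 = 58786.
A convex 9-gon is triangulated into 7 triangles, and the number of such triangulations is the Catalan number C_{9−2} = C_7. So B = C_7 = 429.
A − B = 58786 − 429 = 58357.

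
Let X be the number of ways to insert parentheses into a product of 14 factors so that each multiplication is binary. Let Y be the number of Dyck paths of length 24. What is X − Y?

534888

Parenthesizations of m factors correspond to full binary trees with m leaves, counted by C_{m−1}; m = 14 gives C_13. So X = C_13 = 742900.
Paths of 12 up- and 12 down-steps that never dip below the axis are Dyck paths; their count is C_12. So Y = C_12 = 208012.
X − Y = 742900 − 208012 = 534888.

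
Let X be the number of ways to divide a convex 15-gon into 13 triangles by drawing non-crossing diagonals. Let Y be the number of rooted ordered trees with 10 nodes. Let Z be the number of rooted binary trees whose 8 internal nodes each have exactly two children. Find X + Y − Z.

746332

Triangulations of a convex m-gon are counted by C_{m−2}; with m = 15 this is C_13. So X = C_13 = 742900.
Rooted ordered (plane) trees on m nodes have m−1 edges and are counted by C_{m−1}; m = 10 gives C_9. So Y = C_9 = 4862.
The number of full binary trees on 8 internal nodes is the Catalan number C_8. So Z = C_8 = 1430.
X + Y − Z = 742900 + 4862 − 1430 = 746332.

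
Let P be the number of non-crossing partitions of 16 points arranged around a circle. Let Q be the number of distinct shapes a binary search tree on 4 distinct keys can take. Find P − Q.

The non-crossing partitions of [16] form a lattice of size C_16. So P = C_16 = 35357670.
Binary trees (left/right distinguished) on n nodes are counted by C_n; here n = 4. So Q = C_4 = 14.
P − Q = 35357670 − 14 = 35357656.

35357656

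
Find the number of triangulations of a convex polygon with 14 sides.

208012

Triangulations of a convex m-gon are counted by C_{m−2}; with m = 14 this is C_12.
C_12 = 208012.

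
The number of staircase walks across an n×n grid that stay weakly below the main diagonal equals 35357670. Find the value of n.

Such diagonal-avoiding paths in an n×n grid are counted by C_n; 35357670 = C_16.

16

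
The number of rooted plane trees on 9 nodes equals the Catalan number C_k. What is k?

A rooted plane tree on 9 nodes has 8 edges, and such trees are counted by C_8.

8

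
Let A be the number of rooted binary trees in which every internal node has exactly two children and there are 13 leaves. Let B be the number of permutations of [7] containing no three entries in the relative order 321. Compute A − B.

A full binary tree with L leaves has L−1 internal nodes and is counted by C_{L−1}; L = 13 gives C_12. So A = C_12 = 208012.
Permutations of [n] avoiding any single length-3 pattern are counted by C_n; here n = 7. So B = C_7 = 429.
A − B = 208012 − 429 = 207583.

207583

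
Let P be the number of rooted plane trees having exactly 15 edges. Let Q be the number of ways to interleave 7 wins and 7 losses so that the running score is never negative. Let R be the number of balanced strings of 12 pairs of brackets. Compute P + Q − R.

Rooted ordered trees with n edges are counted by C_n; here n = 15. So P = C_15 = 9694845.
Ballot sequences with n votes each where one side never trails are Dyck words, counted by C_n; here n = 7. So Q = C_7 = 429.
A balanced arrangement of 12 bracket pairs is a Dyck word of semilength 12, so the count is C_12. So R = C_12 = 208012.
P + Q − R = 9694845 + 429 − 208012 = 9487262.

9487262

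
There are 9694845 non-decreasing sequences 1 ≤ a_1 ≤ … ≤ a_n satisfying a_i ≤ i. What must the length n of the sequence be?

Such sub-staircase sequences of length n are counted by C_n. The Catalan number equal to 9694845 is C_15.

15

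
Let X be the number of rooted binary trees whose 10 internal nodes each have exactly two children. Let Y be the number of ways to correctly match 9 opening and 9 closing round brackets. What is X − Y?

Full binary trees with n internal nodes are counted by C_n; here n = 10. So X = C_10 = 16796.
With 9 pairs the number of balanced bracket strings is the Catalan number C_9. So Y = C_9 = 4862.
X − Y = 16796 − 4862 = 11934.

11934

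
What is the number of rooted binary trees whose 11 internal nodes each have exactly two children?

58786

Full binary trees with n internal nodes are counted by C_n; here n = 11.
C_11 = C(22,11)/12 = 705432/12 = 58786.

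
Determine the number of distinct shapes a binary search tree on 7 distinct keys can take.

Binary trees (left/right distinguished) on n nodes are counted by C_n; here n = 7.
C_7 = C(14,7)/8 = 3432/8 = 429.

429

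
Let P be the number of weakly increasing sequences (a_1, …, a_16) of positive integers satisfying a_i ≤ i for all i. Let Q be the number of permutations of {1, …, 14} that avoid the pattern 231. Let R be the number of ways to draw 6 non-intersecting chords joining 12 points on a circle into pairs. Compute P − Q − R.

32683098

Weakly increasing sequences with a_i ≤ i biject with Dyck paths of semilength 16, so there are C_16. So P = C_16 = 35357670.
For any fixed pattern of length 3, the pattern-avoiding permutations of [14] number C_14. So Q = C_14 = 2674440.
Pairing 12 circle points by 6 non-crossing chords gives C_6 matchings. So R = C_6 = 132.
P − Q − R = 35357670 − 2674440 − 132 = 32683098.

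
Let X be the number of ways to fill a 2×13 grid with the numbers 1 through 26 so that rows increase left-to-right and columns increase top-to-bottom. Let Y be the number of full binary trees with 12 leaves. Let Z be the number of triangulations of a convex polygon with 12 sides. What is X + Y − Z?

784890

Standard Young tableaux of shape 2×n are counted by C_n; here n = 13. So X = C_13 = 742900.
Full binary trees with 12 leaves have 12−1 = 11 internal nodes, so there are C_11 of them. So Y = C_11 = 58786.
The number of triangulations of a 12-gon is the Catalan number C_10 (index = sides − 2). So Z = C_10 = 16796.
X + Y − Z = 742900 + 58786 − 16796 = 784890.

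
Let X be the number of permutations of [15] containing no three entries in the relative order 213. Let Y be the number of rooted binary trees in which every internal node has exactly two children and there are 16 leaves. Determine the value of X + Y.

19389690

For any fixed pattern of length 3, the pattern-avoiding permutations of [15] number C_15. So X = C_15 = 9694845.
A full binary tree with L leaves has L−1 internal nodes and is counted by C_{L−1}; L = 16 gives C_15. So Y = C_15 = 9694845.
X + Y = 9694845 + 9694845 = 19389690.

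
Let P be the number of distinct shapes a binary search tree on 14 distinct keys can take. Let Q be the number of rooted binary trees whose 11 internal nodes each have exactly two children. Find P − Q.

2615654

There are C_n binary search tree shapes on n keys; with n = 14 that is C_14. So P = C_14 = 2674440.
The number of full binary trees on 11 internal nodes is the Catalan number C_11. So Q = C_11 = 58786.
P − Q = 2674440 − 58786 = 2615654.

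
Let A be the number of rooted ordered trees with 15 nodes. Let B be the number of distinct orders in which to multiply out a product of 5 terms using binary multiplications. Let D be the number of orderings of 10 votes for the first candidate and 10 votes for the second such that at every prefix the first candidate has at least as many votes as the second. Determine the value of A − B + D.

2691222

A rooted plane tree on 15 nodes has 14 edges, and such trees are counted by C_14. So A = C_14 = 2674440.
Parenthesizations of m factors correspond to full binary trees with m leaves, counted by C_{m−1}; m = 5 gives C_4. So B = C_4 = 14.
Ballot sequences with n votes each where one side never trails are Dyck words, counted by C_n; here n = 10. So D = C_10 = 16796.
A − B + D = 2674440 − 14 + 16796 = 2691222.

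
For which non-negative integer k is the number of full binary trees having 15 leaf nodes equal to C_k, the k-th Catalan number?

14

Full binary trees with 15 leaves have 15−1 = 14 internal nodes, so there are C_14 of them.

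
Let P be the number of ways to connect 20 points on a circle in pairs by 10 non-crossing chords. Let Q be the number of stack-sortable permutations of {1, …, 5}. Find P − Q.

16754

Non-crossing perfect matchings of 2n points on a circle are counted by C_n; with 20 points, n = 10. So P = C_10 = 16796.
Stack-sortable permutations are exactly the 231-avoiding ones, counted by C_n; here n = 5. So Q = C_5 = 42.
P − Q = 16796 − 42 = 16754.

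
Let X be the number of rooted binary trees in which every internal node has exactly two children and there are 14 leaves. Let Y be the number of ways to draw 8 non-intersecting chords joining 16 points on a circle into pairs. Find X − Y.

741470

Full binary trees with 14 leaves have 14−1 = 13 internal nodes, so there are C_13 of them. So X = C_13 = 742900.
Pairing 16 circle points by 8 non-crossing chords gives C_8 matchings. So Y = C_8 = 1430.
X − Y = 742900 − 1430 = 741470.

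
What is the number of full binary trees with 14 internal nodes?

Full binary trees with n internal nodes are counted by C_n; here n = 14.
C_14 = C(28,14)/15 = 40116600/15 = 2674440.

2674440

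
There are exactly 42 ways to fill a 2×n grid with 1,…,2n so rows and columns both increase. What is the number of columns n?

5

Standard Young tableaux of shape 2×n are counted by C_n. The Catalan number equal to 42 is C_5.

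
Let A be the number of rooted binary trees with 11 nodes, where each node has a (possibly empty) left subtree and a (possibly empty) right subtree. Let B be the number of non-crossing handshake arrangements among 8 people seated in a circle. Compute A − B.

Rooted binary trees with 11 nodes (each child slot possibly empty) number C_11. So A = C_11 = 58786.
With 8 = 2·4 people, non-crossing handshake pairings are non-crossing perfect matchings on a circle, counted by C_4. So B = C_4 = 14.
A − B = 58786 − 14 = 58772.

58772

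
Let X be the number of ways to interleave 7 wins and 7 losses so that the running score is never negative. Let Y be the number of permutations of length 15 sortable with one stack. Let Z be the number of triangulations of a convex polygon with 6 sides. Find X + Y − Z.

9695260

Reading a vote for the leader as '(' and for the other as ')' turns such a sequence into a balanced string of 7 pairs, so the count is C_7. So X = C_7 = 429.
By Knuth's characterisation, the stack-sortable permutations of length 15 are the 231-avoiders, numbering C_15. So Y = C_15 = 9694845.
The number of triangulations of a 6-gon is the Catalan number C_4 (index = sides − 2). So Z = C_4 = 14.
X + Y − Z = 429 + 9694845 − 14 = 9695260.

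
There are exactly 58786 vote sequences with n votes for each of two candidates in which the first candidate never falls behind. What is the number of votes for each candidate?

Such ballot sequences with n votes each are counted by C_n; 58786 = C_11.

11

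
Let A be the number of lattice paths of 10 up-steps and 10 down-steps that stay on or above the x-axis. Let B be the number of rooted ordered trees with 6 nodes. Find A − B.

16754

A Dyck path with 10 up-steps and 10 down-steps has semilength 10, so there are C_10 of them. So A = C_10 = 16796.
Rooted ordered (plane) trees on m nodes have m−1 edges and are counted by C_{m−1}; m = 6 gives C_5. So B = C_5 = 42.
A − B = 16796 − 42 = 16754.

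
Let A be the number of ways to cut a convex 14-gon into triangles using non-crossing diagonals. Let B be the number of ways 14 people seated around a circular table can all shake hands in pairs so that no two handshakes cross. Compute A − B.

Triangulations of a convex m-gon are counted by C_{m−2}; with m = 14 this is C_12. So A = C_12 = 208012.
With 14 = 2·7 people, non-crossing handshake pairings are non-crossing perfect matchings on a circle, counted by C_7. So B = C_7 = 429.
A − B = 208012 − 429 = 207583.

207583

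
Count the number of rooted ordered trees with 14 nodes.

A rooted plane tree on 14 nodes has 13 edges, and such trees are counted by C_13.
C_13 = 742900.

742900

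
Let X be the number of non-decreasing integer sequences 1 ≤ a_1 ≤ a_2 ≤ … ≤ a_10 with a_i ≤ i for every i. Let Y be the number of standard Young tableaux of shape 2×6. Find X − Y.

Such sub-staircase sequences of length n are counted by C_n; here n = 10. So X = C_10 = 16796.
By the hook-length formula (or a Dyck-path bijection), SYT of shape 2×6 number C_6. So Y = C_6 = 132.
X − Y = 16796 − 132 = 16664.

16664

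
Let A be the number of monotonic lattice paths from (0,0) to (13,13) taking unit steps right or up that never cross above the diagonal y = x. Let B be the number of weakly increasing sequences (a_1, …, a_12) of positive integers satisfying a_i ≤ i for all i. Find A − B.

534888

Monotone paths in an n×n grid that stay weakly below the diagonal are counted by C_n; here n = 13. So A = C_13 = 742900.
Weakly increasing sequences with a_i ≤ i biject with Dyck paths of semilength 12, so there are C_12. So B = C_12 = 208012.
A − B = 742900 − 208012 = 534888.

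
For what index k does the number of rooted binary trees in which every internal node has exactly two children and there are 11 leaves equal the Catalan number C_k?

10

Full binary trees with 11 leaves have 11−1 = 10 internal nodes, so there are C_10 of them.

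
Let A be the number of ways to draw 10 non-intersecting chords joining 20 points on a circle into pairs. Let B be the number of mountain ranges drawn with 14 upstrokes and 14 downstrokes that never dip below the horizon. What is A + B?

Non-crossing perfect matchings of 2n points on a circle are counted by C_n; with 20 points, n = 10. So A = C_10 = 16796.
Paths of 14 up- and 14 down-steps that never dip below the axis are Dyck paths; their count is C_14. So B = C_14 = 2674440.
A + B = 16796 + 2674440 = 2691236.

2691236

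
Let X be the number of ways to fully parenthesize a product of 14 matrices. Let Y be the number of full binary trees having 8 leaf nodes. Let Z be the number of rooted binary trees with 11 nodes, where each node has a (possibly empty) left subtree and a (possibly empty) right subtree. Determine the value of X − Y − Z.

683685

Parenthesizations of m factors correspond to full binary trees with m leaves, counted by C_{m−1}; m = 14 gives C_13. So X = C_13 = 742900.
Full binary trees with 8 leaves have 8−1 = 7 internal nodes, so there are C_7 of them. So Y = C_7 = 429.
There are C_n binary search tree shapes on n keys; with n = 11 that is C_11. So Z = C_11 = 58786.
X − Y − Z = 742900 − 429 − 58786 = 683685.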